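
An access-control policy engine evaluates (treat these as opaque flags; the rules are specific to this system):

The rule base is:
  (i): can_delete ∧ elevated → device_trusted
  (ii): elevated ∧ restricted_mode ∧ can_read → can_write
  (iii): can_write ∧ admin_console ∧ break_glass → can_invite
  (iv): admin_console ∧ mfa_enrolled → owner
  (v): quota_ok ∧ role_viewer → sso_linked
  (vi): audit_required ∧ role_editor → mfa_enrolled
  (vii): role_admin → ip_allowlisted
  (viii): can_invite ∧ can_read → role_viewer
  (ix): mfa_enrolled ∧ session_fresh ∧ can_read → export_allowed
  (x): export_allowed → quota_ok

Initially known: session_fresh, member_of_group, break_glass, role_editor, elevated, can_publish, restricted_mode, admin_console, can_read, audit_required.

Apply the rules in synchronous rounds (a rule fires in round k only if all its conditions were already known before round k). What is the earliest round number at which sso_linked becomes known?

Round 1 fires (ii), (vi), giving can_write, mfa_enrolled.
Round 2 fires (iii), (iv), (ix), giving can_invite, owner, export_allowed.
Round 3 fires (viii), (x), giving role_viewer, quota_ok.
Round 4 fires (v), giving sso_linked.
sso_linked first appears in round 4.

4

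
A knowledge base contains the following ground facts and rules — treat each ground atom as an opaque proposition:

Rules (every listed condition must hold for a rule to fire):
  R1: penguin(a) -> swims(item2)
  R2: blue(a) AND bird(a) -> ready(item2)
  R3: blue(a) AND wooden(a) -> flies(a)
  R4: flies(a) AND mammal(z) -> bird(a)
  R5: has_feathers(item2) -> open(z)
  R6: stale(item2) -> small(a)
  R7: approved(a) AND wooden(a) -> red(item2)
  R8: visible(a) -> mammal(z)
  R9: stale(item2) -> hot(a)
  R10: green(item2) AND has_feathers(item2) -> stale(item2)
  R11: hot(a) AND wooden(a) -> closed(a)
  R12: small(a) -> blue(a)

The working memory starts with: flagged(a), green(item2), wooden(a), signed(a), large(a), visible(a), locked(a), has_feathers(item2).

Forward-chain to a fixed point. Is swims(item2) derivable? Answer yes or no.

no

Round 1 — R5, R8, R10, derive open(z), mammal(z), stale(item2).
Round 2 — R6, R9, derive small(a), hot(a).
Round 3 — R11, R12, derive closed(a), blue(a).
Round 4 — R3, derive flies(a).
Round 5 — R4, derive bird(a).
Round 6 — R2, derive ready(item2).
Fixed point reached. swims(item2) is concluded only by R1; R1 needs penguin(a) (never derived).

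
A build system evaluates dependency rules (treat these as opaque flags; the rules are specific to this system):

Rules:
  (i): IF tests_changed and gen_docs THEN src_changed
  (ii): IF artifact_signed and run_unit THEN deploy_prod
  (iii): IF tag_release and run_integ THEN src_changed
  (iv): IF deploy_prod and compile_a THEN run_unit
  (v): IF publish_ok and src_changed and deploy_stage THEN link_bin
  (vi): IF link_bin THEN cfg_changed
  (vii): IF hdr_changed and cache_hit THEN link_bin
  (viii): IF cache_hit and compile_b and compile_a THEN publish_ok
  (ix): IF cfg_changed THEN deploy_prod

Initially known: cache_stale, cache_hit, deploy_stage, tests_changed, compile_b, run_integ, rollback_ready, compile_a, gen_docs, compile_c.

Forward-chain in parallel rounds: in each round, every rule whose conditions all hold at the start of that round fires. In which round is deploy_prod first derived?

4

Round 1: (i) [IF tests_changed and gen_docs THEN src_changed]; (viii) [IF cache_hit and compile_b and compile_a THEN publish_ok]. Adds src_changed, publish_ok.
Round 2: (v) [IF publish_ok and src_changed and deploy_stage THEN link_bin]. Adds link_bin.
Round 3: (vi) [IF link_bin THEN cfg_changed]. Adds cfg_changed.
Round 4: (ix) [IF cfg_changed THEN deploy_prod]. Adds deploy_prod.
deploy_prod first appears in round 4.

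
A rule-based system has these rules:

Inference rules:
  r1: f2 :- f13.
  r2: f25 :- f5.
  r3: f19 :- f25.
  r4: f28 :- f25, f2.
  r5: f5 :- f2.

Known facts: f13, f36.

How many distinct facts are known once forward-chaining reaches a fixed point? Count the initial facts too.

Round 1: r1 [f2 :- f13.]. New: f2.
Round 2: r5 [f5 :- f2.]. New: f5.
Round 3: r2 [f25 :- f5.]. New: f25.
Round 4: r3 [f19 :- f25.]; r4 [f28 :- f25, f2.]. New: f19, f28.
Closure: {f13, f19, f2, f25, f28, f36, f5} — 7 facts.

7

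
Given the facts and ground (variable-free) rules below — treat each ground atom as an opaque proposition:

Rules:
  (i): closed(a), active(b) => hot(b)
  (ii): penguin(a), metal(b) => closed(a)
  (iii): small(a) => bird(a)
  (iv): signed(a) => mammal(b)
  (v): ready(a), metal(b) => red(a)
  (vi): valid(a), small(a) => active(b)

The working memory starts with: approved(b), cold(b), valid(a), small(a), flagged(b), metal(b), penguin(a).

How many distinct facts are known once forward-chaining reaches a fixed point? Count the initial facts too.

Round 1: (ii) [penguin(a), metal(b) => closed(a)]; (iii) [small(a) => bird(a)]; (vi) [valid(a), small(a) => active(b)]. Adds closed(a), bird(a), active(b).
Round 2: (i) [closed(a), active(b) => hot(b)]. Adds hot(b).
Closure: {active(b), approved(b), bird(a), closed(a), cold(b), flagged(b), hot(b), metal(b), penguin(a), small(a), valid(a)} — 11 facts.

11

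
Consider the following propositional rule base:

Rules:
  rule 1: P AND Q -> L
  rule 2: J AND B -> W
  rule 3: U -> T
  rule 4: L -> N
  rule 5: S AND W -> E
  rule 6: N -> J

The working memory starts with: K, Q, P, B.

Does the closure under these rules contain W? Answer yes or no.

yes

Round 1: rule 1 [P AND Q -> L]. New: L.
Round 2: rule 4 [L -> N]. New: N.
Round 3: rule 6 [N -> J]. New: J.
Round 4: rule 2 [J AND B -> W]. New: W.
W appears in round 4, so it is derivable.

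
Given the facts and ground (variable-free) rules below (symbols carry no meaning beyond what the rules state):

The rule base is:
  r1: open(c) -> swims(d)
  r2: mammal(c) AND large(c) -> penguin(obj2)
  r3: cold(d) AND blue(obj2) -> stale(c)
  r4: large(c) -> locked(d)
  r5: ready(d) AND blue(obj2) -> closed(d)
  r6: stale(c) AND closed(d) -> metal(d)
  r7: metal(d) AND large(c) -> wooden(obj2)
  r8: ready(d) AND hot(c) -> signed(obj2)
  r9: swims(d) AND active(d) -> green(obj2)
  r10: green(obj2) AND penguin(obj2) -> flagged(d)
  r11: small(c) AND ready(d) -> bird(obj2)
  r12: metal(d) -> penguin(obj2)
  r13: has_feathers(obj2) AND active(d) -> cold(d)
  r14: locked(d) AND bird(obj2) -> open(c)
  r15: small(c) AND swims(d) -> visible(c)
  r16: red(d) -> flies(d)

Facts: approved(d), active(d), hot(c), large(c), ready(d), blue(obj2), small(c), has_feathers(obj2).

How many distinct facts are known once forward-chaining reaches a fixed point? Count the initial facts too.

Round 1: r4 [large(c) -> locked(d)]; r5 [ready(d) AND blue(obj2) -> closed(d)]; r8 [ready(d) AND hot(c) -> signed(obj2)]; r11 [small(c) AND ready(d) -> bird(obj2)]; r13 [has_feathers(obj2) AND active(d) -> cold(d)]. New: locked(d), closed(d), signed(obj2), bird(obj2), cold(d).
Round 2: r3 [cold(d) AND blue(obj2) -> stale(c)]; r14 [locked(d) AND bird(obj2) -> open(c)]. New: stale(c), open(c).
Round 3: r1 [open(c) -> swims(d)]; r6 [stale(c) AND closed(d) -> metal(d)]. New: swims(d), metal(d).
Round 4: r7 [metal(d) AND large(c) -> wooden(obj2)]; r9 [swims(d) AND active(d) -> green(obj2)]; r12 [metal(d) -> penguin(obj2)]; r15 [small(c) AND swims(d) -> visible(c)]. New: wooden(obj2), green(obj2), penguin(obj2), visible(c).
Round 5: r10 [green(obj2) AND penguin(obj2) -> flagged(d)]. New: flagged(d).
Closure: {active(d), approved(d), bird(obj2), blue(obj2), closed(d), cold(d), flagged(d), green(obj2), has_feathers(obj2), hot(c), large(c), locked(d), metal(d), open(c), penguin(obj2), ready(d), signed(obj2), small(c), stale(c), swims(d), visible(c), wooden(obj2)} — 22 facts.

22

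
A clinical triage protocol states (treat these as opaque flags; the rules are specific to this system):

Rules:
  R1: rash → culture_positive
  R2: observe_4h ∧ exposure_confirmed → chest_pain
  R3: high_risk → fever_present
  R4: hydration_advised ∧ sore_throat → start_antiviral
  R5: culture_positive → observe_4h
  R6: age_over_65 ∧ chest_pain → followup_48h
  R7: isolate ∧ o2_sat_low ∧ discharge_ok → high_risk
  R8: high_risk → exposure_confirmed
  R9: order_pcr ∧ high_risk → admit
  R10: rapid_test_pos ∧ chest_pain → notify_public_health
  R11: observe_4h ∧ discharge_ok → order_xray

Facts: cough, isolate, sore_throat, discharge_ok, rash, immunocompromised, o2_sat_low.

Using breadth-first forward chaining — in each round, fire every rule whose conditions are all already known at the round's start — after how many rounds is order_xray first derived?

3

Round 1 — R1, R7, derive culture_positive, high_risk.
Round 2 — R3, R5, R8, derive fever_present, observe_4h, exposure_confirmed.
Round 3 — R2, R11, derive chest_pain, order_xray.
order_xray first appears in round 3.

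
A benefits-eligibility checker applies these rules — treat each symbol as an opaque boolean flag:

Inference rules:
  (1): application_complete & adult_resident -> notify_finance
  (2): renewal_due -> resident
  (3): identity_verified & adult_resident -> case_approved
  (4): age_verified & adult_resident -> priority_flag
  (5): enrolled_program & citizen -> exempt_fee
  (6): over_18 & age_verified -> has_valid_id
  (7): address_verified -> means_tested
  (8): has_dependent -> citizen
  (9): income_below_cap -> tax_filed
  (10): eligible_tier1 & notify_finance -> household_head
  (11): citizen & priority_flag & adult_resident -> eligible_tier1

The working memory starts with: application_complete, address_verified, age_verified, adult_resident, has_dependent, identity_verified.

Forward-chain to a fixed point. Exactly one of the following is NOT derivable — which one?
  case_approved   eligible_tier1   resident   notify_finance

Round 1 fires (1), (3), (4), (7), (8), giving notify_finance, case_approved, priority_flag, means_tested, citizen.
Round 2 fires (11), giving eligible_tier1.
Round 3 fires (10), giving household_head.
Derived: notify_finance (round 1), eligible_tier1 (round 2), case_approved (round 1). resident never appears in any round.

resident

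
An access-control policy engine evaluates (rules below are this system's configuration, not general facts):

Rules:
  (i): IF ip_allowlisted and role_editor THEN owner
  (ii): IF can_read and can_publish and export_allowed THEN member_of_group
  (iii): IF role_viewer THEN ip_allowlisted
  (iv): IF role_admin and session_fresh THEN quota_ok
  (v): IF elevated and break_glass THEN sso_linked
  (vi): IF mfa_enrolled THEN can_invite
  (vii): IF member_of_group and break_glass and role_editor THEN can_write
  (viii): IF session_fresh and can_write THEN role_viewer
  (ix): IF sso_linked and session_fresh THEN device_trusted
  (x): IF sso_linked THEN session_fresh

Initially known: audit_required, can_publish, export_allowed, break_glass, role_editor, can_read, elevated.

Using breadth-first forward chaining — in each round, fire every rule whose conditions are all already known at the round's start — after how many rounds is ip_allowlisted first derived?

Round 1: (ii) [IF can_read and can_publish and export_allowed THEN member_of_group]; (v) [IF elevated and break_glass THEN sso_linked]. New: member_of_group, sso_linked.
Round 2: (vii) [IF member_of_group and break_glass and role_editor THEN can_write]; (x) [IF sso_linked THEN session_fresh]. New: can_write, session_fresh.
Round 3: (viii) [IF session_fresh and can_write THEN role_viewer]; (ix) [IF sso_linked and session_fresh THEN device_trusted]. New: role_viewer, device_trusted.
Round 4: (iii) [IF role_viewer THEN ip_allowlisted]. New: ip_allowlisted.
ip_allowlisted first appears in round 4.

4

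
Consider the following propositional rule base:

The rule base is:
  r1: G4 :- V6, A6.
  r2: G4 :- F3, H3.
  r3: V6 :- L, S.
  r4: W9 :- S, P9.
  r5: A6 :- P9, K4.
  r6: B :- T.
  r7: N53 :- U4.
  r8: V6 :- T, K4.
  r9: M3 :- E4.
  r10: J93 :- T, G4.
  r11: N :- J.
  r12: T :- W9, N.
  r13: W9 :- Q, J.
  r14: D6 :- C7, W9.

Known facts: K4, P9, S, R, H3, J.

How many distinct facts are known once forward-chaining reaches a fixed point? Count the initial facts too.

[1] r4 [W9 :- S, P9.]; r5 [A6 :- P9, K4.]; r11 [N :- J.]. ⇒ new: W9, A6, N.
[2] r12 [T :- W9, N.]. ⇒ new: T.
[3] r6 [B :- T.]; r8 [V6 :- T, K4.]. ⇒ new: B, V6.
[4] r1 [G4 :- V6, A6.]. ⇒ new: G4.
[5] r10 [J93 :- T, G4.]. ⇒ new: J93.
Closure: {A6, B, G4, H3, J, J93, K4, N, P9, R, S, T, V6, W9} — 14 facts.

14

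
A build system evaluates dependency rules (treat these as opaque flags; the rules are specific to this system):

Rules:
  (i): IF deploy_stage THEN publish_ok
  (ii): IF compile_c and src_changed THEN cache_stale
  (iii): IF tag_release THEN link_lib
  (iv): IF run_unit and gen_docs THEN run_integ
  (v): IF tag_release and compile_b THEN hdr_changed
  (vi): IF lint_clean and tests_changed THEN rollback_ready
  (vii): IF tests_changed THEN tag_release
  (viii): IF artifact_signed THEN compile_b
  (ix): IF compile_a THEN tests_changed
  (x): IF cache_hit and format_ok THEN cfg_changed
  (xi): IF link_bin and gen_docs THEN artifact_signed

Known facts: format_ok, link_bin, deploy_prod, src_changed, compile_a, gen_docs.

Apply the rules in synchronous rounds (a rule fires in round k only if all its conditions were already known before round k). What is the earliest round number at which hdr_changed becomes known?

Round 1: (ix) [IF compile_a THEN tests_changed]; (xi) [IF link_bin and gen_docs THEN artifact_signed]. Adds tests_changed, artifact_signed.
Round 2: (vii) [IF tests_changed THEN tag_release]; (viii) [IF artifact_signed THEN compile_b]. Adds tag_release, compile_b.
Round 3: (iii) [IF tag_release THEN link_lib]; (v) [IF tag_release and compile_b THEN hdr_changed]. Adds link_lib, hdr_changed.
hdr_changed first appears in round 3.

3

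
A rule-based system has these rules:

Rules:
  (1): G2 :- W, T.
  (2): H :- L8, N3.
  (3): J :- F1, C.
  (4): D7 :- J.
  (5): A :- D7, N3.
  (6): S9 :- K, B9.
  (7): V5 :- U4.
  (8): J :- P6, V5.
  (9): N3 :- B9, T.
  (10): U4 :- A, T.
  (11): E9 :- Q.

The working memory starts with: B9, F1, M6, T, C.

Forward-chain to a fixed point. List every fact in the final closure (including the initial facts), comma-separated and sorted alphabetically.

[1] (3) [J :- F1, C.]; (9) [N3 :- B9, T.]. ⇒ new: J, N3.
[2] (4) [D7 :- J.]. ⇒ new: D7.
[3] (5) [A :- D7, N3.]. ⇒ new: A.
[4] (10) [U4 :- A, T.]. ⇒ new: U4.
[5] (7) [V5 :- U4.]. ⇒ new: V5.

A, B9, C, D7, F1, J, M6, N3, T, U4, V5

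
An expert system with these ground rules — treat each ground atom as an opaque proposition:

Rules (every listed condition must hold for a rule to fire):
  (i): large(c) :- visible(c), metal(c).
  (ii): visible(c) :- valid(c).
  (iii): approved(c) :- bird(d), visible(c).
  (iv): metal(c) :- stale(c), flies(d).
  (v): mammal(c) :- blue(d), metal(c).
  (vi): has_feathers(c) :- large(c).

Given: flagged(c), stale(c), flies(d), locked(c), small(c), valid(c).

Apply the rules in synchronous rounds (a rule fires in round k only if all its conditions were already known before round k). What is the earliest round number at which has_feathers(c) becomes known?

3

[1] (ii) [visible(c) :- valid(c).]; (iv) [metal(c) :- stale(c), flies(d).]. ⇒ new: visible(c), metal(c).
[2] (i) [large(c) :- visible(c), metal(c).]. ⇒ new: large(c).
[3] (vi) [has_feathers(c) :- large(c).]. ⇒ new: has_feathers(c).
has_feathers(c) first appears in round 3.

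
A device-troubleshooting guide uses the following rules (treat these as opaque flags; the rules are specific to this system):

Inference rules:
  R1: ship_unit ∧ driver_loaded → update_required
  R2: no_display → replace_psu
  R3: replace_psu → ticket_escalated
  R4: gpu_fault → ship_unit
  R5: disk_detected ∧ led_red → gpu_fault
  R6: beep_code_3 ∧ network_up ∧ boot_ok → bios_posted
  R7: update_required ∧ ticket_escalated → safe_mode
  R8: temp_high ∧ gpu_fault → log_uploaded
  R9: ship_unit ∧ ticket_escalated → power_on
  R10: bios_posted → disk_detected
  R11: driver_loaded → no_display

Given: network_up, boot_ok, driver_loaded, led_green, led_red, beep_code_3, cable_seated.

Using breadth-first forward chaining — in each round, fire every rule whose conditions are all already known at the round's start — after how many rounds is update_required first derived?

5

Round 1: R6 [beep_code_3 ∧ network_up ∧ boot_ok → bios_posted]; R11 [driver_loaded → no_display]. Adds bios_posted, no_display.
Round 2: R2 [no_display → replace_psu]; R10 [bios_posted → disk_detected]. Adds replace_psu, disk_detected.
Round 3: R3 [replace_psu → ticket_escalated]; R5 [disk_detected ∧ led_red → gpu_fault]. Adds ticket_escalated, gpu_fault.
Round 4: R4 [gpu_fault → ship_unit]. Adds ship_unit.
Round 5: R1 [ship_unit ∧ driver_loaded → update_required]; R9 [ship_unit ∧ ticket_escalated → power_on]. Adds update_required, power_on.
update_required first appears in round 5.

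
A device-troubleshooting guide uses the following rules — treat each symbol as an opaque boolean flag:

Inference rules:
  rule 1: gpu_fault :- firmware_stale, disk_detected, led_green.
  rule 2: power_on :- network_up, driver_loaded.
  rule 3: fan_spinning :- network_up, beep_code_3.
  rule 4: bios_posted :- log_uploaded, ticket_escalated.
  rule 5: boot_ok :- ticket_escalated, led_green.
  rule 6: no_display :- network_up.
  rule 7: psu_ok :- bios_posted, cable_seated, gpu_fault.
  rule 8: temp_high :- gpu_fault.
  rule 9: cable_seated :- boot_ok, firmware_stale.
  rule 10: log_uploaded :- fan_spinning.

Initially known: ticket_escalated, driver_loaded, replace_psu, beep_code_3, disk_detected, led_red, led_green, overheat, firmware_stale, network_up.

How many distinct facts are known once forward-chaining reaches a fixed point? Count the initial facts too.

Round 1 fires rule 1, rule 2, rule 3, rule 5, rule 6, giving gpu_fault, power_on, fan_spinning, boot_ok, no_display.
Round 2 fires rule 8, rule 9, rule 10, giving temp_high, cable_seated, log_uploaded.
Round 3 fires rule 4, giving bios_posted.
Round 4 fires rule 7, giving psu_ok.
Closure: {beep_code_3, bios_posted, boot_ok, cable_seated, disk_detected, driver_loaded, fan_spinning, firmware_stale, gpu_fault, led_green, led_red, log_uploaded, network_up, no_display, overheat, power_on, psu_ok, replace_psu, temp_high, ticket_escalated} — 20 facts.

20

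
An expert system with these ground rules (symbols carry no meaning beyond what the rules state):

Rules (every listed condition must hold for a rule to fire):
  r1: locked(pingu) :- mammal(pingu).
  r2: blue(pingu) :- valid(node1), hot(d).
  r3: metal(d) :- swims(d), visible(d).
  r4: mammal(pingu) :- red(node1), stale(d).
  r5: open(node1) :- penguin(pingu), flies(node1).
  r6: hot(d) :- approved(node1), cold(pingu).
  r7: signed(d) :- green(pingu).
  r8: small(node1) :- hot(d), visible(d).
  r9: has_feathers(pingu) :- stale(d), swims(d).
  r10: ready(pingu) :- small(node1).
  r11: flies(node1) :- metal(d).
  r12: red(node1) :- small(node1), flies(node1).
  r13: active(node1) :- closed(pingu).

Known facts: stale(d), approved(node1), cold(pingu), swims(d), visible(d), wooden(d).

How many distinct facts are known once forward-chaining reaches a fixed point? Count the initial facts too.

15

[1] r3 [metal(d) :- swims(d), visible(d).]; r6 [hot(d) :- approved(node1), cold(pingu).]; r9 [has_feathers(pingu) :- stale(d), swims(d).]. ⇒ new: metal(d), hot(d), has_feathers(pingu).
[2] r8 [small(node1) :- hot(d), visible(d).]; r11 [flies(node1) :- metal(d).]. ⇒ new: small(node1), flies(node1).
[3] r10 [ready(pingu) :- small(node1).]; r12 [red(node1) :- small(node1), flies(node1).]. ⇒ new: ready(pingu), red(node1).
[4] r4 [mammal(pingu) :- red(node1), stale(d).]. ⇒ new: mammal(pingu).
[5] r1 [locked(pingu) :- mammal(pingu).]. ⇒ new: locked(pingu).
Closure: {approved(node1), cold(pingu), flies(node1), has_feathers(pingu), hot(d), locked(pingu), mammal(pingu), metal(d), ready(pingu), red(node1), small(node1), stale(d), swims(d), visible(d), wooden(d)} — 15 facts.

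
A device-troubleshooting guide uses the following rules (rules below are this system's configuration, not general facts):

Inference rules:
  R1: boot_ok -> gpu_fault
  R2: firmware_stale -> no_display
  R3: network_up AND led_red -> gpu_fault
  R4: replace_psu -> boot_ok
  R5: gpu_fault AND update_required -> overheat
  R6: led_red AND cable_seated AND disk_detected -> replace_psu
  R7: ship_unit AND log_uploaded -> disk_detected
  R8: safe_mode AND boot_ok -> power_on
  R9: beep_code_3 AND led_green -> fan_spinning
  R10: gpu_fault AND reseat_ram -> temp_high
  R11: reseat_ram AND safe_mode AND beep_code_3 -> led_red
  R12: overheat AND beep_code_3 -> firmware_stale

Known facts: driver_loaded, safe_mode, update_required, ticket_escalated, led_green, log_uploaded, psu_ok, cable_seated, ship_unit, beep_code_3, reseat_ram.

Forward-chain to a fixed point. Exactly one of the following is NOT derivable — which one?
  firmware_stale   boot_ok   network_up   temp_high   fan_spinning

network_up

[1] R7 [ship_unit AND log_uploaded -> disk_detected]; R9 [beep_code_3 AND led_green -> fan_spinning]; R11 [reseat_ram AND safe_mode AND beep_code_3 -> led_red]. ⇒ new: disk_detected, fan_spinning, led_red.
[2] R6 [led_red AND cable_seated AND disk_detected -> replace_psu]. ⇒ new: replace_psu.
[3] R4 [replace_psu -> boot_ok]. ⇒ new: boot_ok.
[4] R1 [boot_ok -> gpu_fault]; R8 [safe_mode AND boot_ok -> power_on]. ⇒ new: gpu_fault, power_on.
[5] R5 [gpu_fault AND update_required -> overheat]; R10 [gpu_fault AND reseat_ram -> temp_high]. ⇒ new: overheat, temp_high.
[6] R12 [overheat AND beep_code_3 -> firmware_stale]. ⇒ new: firmware_stale.
[7] R2 [firmware_stale -> no_display]. ⇒ new: no_display.
Derived: fan_spinning (round 1), temp_high (round 5), boot_ok (round 3), firmware_stale (round 6). network_up never appears in any round.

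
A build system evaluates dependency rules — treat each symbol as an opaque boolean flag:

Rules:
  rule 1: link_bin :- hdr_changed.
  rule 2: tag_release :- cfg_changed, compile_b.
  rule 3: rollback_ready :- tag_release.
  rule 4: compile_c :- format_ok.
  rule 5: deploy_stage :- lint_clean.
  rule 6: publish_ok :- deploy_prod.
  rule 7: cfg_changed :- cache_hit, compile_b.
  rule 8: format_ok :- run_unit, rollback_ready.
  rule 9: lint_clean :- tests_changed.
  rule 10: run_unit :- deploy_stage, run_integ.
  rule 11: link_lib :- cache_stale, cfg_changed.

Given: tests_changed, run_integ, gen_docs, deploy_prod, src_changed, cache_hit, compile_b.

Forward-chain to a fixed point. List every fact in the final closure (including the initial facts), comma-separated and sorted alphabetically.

cache_hit, cfg_changed, compile_b, compile_c, deploy_prod, deploy_stage, format_ok, gen_docs, lint_clean, publish_ok, rollback_ready, run_integ, run_unit, src_changed, tag_release, tests_changed

[1] rule 6 [publish_ok :- deploy_prod.]; rule 7 [cfg_changed :- cache_hit, compile_b.]; rule 9 [lint_clean :- tests_changed.]. ⇒ new: publish_ok, cfg_changed, lint_clean.
[2] rule 2 [tag_release :- cfg_changed, compile_b.]; rule 5 [deploy_stage :- lint_clean.]. ⇒ new: tag_release, deploy_stage.
[3] rule 3 [rollback_ready :- tag_release.]; rule 10 [run_unit :- deploy_stage, run_integ.]. ⇒ new: rollback_ready, run_unit.
[4] rule 8 [format_ok :- run_unit, rollback_ready.]. ⇒ new: format_ok.
[5] rule 4 [compile_c :- format_ok.]. ⇒ new: compile_c.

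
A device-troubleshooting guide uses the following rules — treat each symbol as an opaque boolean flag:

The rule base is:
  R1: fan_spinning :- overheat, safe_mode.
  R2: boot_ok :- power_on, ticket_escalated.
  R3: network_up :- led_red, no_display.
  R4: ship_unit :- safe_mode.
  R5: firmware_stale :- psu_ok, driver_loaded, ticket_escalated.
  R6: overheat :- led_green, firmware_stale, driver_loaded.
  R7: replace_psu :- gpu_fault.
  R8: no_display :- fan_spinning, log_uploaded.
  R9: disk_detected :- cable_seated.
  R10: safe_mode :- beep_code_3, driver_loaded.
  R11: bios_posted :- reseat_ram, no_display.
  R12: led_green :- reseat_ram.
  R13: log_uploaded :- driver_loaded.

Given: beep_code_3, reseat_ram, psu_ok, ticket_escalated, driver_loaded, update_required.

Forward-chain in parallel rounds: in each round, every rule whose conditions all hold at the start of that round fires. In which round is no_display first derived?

4

Round 1: R5 [firmware_stale :- psu_ok, driver_loaded, ticket_escalated.]; R10 [safe_mode :- beep_code_3, driver_loaded.]; R12 [led_green :- reseat_ram.]; R13 [log_uploaded :- driver_loaded.]. New: firmware_stale, safe_mode, led_green, log_uploaded.
Round 2: R4 [ship_unit :- safe_mode.]; R6 [overheat :- led_green, firmware_stale, driver_loaded.]. New: ship_unit, overheat.
Round 3: R1 [fan_spinning :- overheat, safe_mode.]. New: fan_spinning.
Round 4: R8 [no_display :- fan_spinning, log_uploaded.]. New: no_display.
no_display first appears in round 4.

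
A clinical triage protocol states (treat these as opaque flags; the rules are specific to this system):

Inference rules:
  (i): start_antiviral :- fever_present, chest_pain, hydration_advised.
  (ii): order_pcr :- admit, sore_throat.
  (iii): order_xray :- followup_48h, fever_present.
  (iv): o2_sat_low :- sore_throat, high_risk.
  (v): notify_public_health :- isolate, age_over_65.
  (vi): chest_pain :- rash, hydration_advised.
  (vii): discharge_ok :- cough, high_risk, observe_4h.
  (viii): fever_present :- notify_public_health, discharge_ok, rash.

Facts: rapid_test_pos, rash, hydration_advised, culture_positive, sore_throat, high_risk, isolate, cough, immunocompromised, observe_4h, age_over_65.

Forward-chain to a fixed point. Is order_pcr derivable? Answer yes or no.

Round 1: (iv) [o2_sat_low :- sore_throat, high_risk.]; (v) [notify_public_health :- isolate, age_over_65.]; (vi) [chest_pain :- rash, hydration_advised.]; (vii) [discharge_ok :- cough, high_risk, observe_4h.]. Adds o2_sat_low, notify_public_health, chest_pain, discharge_ok.
Round 2: (viii) [fever_present :- notify_public_health, discharge_ok, rash.]. Adds fever_present.
Round 3: (i) [start_antiviral :- fever_present, chest_pain, hydration_advised.]. Adds start_antiviral.
Fixed point reached. order_pcr is concluded only by (ii); (ii) needs admit (never derived).

no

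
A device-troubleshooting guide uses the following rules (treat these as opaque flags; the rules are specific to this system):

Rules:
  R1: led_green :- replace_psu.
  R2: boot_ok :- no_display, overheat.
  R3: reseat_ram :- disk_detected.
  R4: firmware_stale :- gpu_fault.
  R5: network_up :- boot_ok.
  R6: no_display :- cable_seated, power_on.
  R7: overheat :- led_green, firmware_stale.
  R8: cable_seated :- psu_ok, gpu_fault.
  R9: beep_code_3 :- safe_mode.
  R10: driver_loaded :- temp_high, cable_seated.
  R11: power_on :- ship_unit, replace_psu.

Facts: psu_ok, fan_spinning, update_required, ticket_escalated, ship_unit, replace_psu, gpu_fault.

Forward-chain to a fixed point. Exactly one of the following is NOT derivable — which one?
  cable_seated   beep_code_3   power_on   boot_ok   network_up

beep_code_3

Round 1 — R1, R4, R8, R11, derive led_green, firmware_stale, cable_seated, power_on.
Round 2 — R6, R7, derive no_display, overheat.
Round 3 — R2, derive boot_ok.
Round 4 — R5, derive network_up.
Derived: cable_seated (round 1), power_on (round 1), boot_ok (round 3), network_up (round 4). beep_code_3 never appears in any round.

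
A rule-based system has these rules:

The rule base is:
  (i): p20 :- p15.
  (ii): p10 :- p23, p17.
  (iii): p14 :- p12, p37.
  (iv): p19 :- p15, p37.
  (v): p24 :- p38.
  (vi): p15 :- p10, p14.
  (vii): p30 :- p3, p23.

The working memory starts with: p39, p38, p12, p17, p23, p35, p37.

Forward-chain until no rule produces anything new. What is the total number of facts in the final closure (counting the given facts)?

Round 1: (ii) [p10 :- p23, p17.]; (iii) [p14 :- p12, p37.]; (v) [p24 :- p38.]. Adds p10, p14, p24.
Round 2: (vi) [p15 :- p10, p14.]. Adds p15.
Round 3: (i) [p20 :- p15.]; (iv) [p19 :- p15, p37.]. Adds p20, p19.
Closure: {p10, p12, p14, p15, p17, p19, p20, p23, p24, p35, p37, p38, p39} — 13 facts.

13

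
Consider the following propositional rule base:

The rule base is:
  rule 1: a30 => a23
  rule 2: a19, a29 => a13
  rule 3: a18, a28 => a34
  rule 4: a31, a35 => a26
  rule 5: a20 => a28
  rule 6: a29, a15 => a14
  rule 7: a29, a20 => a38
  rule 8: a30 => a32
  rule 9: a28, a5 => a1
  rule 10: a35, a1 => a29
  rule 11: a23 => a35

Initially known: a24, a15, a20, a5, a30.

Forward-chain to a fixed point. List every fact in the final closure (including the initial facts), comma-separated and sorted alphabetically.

[1] rule 1 [a30 => a23]; rule 5 [a20 => a28]; rule 8 [a30 => a32]. ⇒ new: a23, a28, a32.
[2] rule 9 [a28, a5 => a1]; rule 11 [a23 => a35]. ⇒ new: a1, a35.
[3] rule 10 [a35, a1 => a29]. ⇒ new: a29.
[4] rule 6 [a29, a15 => a14]; rule 7 [a29, a20 => a38]. ⇒ new: a14, a38.

a1, a14, a15, a20, a23, a24, a28, a29, a30, a32, a35, a38, a5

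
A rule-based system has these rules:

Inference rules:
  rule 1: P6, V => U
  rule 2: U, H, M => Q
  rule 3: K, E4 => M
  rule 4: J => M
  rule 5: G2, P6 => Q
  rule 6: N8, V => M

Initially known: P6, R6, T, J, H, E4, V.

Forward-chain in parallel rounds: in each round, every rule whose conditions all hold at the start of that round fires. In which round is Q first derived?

Round 1: rule 1 [P6, V => U]; rule 4 [J => M]. New: U, M.
Round 2: rule 2 [U, H, M => Q]. New: Q.
Q first appears in round 2.

2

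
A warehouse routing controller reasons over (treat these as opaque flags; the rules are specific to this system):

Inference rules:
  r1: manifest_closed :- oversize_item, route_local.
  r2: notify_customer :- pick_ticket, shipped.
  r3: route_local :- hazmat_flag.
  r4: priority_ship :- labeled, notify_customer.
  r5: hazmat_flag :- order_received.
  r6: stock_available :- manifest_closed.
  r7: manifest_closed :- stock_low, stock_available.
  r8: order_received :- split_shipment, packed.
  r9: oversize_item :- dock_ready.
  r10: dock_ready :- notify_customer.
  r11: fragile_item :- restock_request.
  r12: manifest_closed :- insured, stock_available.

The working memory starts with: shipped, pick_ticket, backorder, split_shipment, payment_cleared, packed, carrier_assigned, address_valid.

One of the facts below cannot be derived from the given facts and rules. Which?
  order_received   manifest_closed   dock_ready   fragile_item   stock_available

[1] r2 [notify_customer :- pick_ticket, shipped.]; r8 [order_received :- split_shipment, packed.]. ⇒ new: notify_customer, order_received.
[2] r5 [hazmat_flag :- order_received.]; r10 [dock_ready :- notify_customer.]. ⇒ new: hazmat_flag, dock_ready.
[3] r3 [route_local :- hazmat_flag.]; r9 [oversize_item :- dock_ready.]. ⇒ new: route_local, oversize_item.
[4] r1 [manifest_closed :- oversize_item, route_local.]. ⇒ new: manifest_closed.
[5] r6 [stock_available :- manifest_closed.]. ⇒ new: stock_available.
Derived: stock_available (round 5), order_received (round 1), manifest_closed (round 4), dock_ready (round 2). fragile_item never appears in any round.

fragile_item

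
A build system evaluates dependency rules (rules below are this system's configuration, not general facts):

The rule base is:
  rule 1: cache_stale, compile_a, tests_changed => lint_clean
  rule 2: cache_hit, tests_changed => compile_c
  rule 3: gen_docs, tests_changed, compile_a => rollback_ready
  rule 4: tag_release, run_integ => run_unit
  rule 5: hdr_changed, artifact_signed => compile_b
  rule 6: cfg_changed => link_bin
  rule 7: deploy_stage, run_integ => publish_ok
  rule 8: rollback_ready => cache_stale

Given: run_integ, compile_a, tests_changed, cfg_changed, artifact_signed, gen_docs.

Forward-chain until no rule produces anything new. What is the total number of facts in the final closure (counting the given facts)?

10

[1] rule 3 [gen_docs, tests_changed, compile_a => rollback_ready]; rule 6 [cfg_changed => link_bin]. ⇒ new: rollback_ready, link_bin.
[2] rule 8 [rollback_ready => cache_stale]. ⇒ new: cache_stale.
[3] rule 1 [cache_stale, compile_a, tests_changed => lint_clean]. ⇒ new: lint_clean.
Closure: {artifact_signed, cache_stale, cfg_changed, compile_a, gen_docs, link_bin, lint_clean, rollback_ready, run_integ, tests_changed} — 10 facts.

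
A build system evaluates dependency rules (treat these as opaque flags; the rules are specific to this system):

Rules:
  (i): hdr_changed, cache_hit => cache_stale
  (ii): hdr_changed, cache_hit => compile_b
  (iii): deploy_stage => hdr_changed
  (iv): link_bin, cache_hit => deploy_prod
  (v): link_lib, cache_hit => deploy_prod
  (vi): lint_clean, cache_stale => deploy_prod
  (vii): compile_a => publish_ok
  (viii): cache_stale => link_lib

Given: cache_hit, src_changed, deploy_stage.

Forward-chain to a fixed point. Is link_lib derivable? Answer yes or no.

yes

Round 1 — (iii), derive hdr_changed.
Round 2 — (i), (ii), derive cache_stale, compile_b.
Round 3 — (viii), derive link_lib.
Round 4 — (v), derive deploy_prod.
link_lib appears in round 3, so it is derivable.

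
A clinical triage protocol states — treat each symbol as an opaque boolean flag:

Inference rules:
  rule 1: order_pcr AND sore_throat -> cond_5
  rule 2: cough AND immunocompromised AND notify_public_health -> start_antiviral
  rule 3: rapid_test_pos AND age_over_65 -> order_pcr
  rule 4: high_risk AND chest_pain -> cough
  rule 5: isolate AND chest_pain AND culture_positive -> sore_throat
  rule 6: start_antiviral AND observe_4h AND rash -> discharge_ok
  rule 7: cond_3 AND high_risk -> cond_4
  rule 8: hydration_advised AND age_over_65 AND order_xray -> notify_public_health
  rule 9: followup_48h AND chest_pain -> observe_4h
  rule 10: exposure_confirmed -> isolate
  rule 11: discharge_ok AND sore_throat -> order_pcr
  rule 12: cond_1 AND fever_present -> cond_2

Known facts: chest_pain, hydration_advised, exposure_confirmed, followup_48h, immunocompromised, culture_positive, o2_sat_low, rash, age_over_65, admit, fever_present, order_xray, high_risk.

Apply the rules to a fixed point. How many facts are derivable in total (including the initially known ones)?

Round 1 fires rule 4, rule 8, rule 9, rule 10, giving cough, notify_public_health, observe_4h, isolate.
Round 2 fires rule 2, rule 5, giving start_antiviral, sore_throat.
Round 3 fires rule 6, giving discharge_ok.
Round 4 fires rule 11, giving order_pcr.
Round 5 fires rule 1, giving cond_5.
Closure: {admit, age_over_65, chest_pain, cond_5, cough, culture_positive, discharge_ok, exposure_confirmed, fever_present, followup_48h, high_risk, hydration_advised, immunocompromised, isolate, notify_public_health, o2_sat_low, observe_4h, order_pcr, order_xray, rash, sore_throat, start_antiviral} — 22 facts.

22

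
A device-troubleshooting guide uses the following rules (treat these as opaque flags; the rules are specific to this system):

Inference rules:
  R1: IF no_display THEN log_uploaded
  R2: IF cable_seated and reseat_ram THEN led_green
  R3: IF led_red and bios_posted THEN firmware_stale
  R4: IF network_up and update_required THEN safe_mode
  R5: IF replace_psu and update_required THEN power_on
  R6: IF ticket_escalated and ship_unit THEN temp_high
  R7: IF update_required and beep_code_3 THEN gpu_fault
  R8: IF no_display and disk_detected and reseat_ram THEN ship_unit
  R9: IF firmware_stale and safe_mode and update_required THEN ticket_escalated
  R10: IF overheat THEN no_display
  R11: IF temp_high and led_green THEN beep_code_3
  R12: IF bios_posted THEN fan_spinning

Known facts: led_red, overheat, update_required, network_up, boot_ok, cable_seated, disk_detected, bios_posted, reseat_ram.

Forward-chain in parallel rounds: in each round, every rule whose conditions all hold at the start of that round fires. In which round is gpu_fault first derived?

5

Round 1: R2 [IF cable_seated and reseat_ram THEN led_green]; R3 [IF led_red and bios_posted THEN firmware_stale]; R4 [IF network_up and update_required THEN safe_mode]; R10 [IF overheat THEN no_display]; R12 [IF bios_posted THEN fan_spinning]. Adds led_green, firmware_stale, safe_mode, no_display, fan_spinning.
Round 2: R1 [IF no_display THEN log_uploaded]; R8 [IF no_display and disk_detected and reseat_ram THEN ship_unit]; R9 [IF firmware_stale and safe_mode and update_required THEN ticket_escalated]. Adds log_uploaded, ship_unit, ticket_escalated.
Round 3: R6 [IF ticket_escalated and ship_unit THEN temp_high]. Adds temp_high.
Round 4: R11 [IF temp_high and led_green THEN beep_code_3]. Adds beep_code_3.
Round 5: R7 [IF update_required and beep_code_3 THEN gpu_fault]. Adds gpu_fault.
gpu_fault first appears in round 5.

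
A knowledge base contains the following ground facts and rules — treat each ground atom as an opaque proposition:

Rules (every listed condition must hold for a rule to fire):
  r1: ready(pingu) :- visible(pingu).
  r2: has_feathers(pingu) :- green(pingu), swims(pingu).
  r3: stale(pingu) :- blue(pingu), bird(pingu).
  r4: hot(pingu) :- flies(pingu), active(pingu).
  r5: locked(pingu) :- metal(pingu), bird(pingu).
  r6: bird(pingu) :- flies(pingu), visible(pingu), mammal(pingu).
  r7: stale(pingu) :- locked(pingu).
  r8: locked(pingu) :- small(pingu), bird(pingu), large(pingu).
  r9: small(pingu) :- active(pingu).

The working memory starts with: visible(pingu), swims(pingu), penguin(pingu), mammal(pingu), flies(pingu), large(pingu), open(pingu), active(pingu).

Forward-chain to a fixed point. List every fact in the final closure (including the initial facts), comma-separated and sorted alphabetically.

active(pingu), bird(pingu), flies(pingu), hot(pingu), large(pingu), locked(pingu), mammal(pingu), open(pingu), penguin(pingu), ready(pingu), small(pingu), stale(pingu), swims(pingu), visible(pingu)

Round 1: r1 [ready(pingu) :- visible(pingu).]; r4 [hot(pingu) :- flies(pingu), active(pingu).]; r6 [bird(pingu) :- flies(pingu), visible(pingu), mammal(pingu).]; r9 [small(pingu) :- active(pingu).]. New: ready(pingu), hot(pingu), bird(pingu), small(pingu).
Round 2: r8 [locked(pingu) :- small(pingu), bird(pingu), large(pingu).]. New: locked(pingu).
Round 3: r7 [stale(pingu) :- locked(pingu).]. New: stale(pingu).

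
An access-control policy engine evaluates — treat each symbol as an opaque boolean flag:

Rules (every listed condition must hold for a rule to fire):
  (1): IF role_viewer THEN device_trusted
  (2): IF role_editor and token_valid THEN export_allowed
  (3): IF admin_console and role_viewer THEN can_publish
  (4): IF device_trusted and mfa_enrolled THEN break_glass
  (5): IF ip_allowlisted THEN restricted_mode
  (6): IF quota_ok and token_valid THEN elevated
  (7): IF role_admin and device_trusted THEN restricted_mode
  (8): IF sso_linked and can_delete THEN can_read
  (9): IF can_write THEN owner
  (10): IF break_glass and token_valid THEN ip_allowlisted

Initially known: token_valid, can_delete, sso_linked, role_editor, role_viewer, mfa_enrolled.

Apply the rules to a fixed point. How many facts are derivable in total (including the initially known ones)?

12

Round 1 fires (1), (2), (8), giving device_trusted, export_allowed, can_read.
Round 2 fires (4), giving break_glass.
Round 3 fires (10), giving ip_allowlisted.
Round 4 fires (5), giving restricted_mode.
Closure: {break_glass, can_delete, can_read, device_trusted, export_allowed, ip_allowlisted, mfa_enrolled, restricted_mode, role_editor, role_viewer, sso_linked, token_valid} — 12 facts.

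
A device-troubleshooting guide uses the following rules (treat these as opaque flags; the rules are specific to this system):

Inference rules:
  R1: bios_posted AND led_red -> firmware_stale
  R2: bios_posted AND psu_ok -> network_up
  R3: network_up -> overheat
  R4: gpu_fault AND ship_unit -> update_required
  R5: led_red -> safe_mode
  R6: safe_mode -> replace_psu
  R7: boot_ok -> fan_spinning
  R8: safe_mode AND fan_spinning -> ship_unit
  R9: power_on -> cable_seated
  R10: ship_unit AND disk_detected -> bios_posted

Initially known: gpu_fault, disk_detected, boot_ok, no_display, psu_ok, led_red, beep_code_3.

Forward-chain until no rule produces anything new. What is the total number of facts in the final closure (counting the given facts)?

16

Round 1: R5 [led_red -> safe_mode]; R7 [boot_ok -> fan_spinning]. New: safe_mode, fan_spinning.
Round 2: R6 [safe_mode -> replace_psu]; R8 [safe_mode AND fan_spinning -> ship_unit]. New: replace_psu, ship_unit.
Round 3: R4 [gpu_fault AND ship_unit -> update_required]; R10 [ship_unit AND disk_detected -> bios_posted]. New: update_required, bios_posted.
Round 4: R1 [bios_posted AND led_red -> firmware_stale]; R2 [bios_posted AND psu_ok -> network_up]. New: firmware_stale, network_up.
Round 5: R3 [network_up -> overheat]. New: overheat.
Closure: {beep_code_3, bios_posted, boot_ok, disk_detected, fan_spinning, firmware_stale, gpu_fault, led_red, network_up, no_display, overheat, psu_ok, replace_psu, safe_mode, ship_unit, update_required} — 16 facts.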